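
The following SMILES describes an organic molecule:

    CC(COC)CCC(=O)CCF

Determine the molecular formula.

C9H17FO2

Walk through each heavy atom and fill implicit hydrogens from standard valence (C 4, N 3, O 2, S 2, halogen 1):
  atom 1: C, bond orders sum to 1 (valence 4) → 3 H
  atom 2: C, bond orders sum to 3 (valence 4) → 1 H
  atom 3: C, bond orders sum to 2 (valence 4) → 2 H
  atom 4: O, bond orders sum to 2 (valence 2) → 0 H
  atom 5: C, bond orders sum to 1 (valence 4) → 3 H
  atom 6: C, bond orders sum to 2 (valence 4) → 2 H
  atom 7: C, bond orders sum to 2 (valence 4) → 2 H
  atom 8: C, bond orders sum to 4 (valence 4) → 0 H
  atom 9: O, bond orders sum to 2 (valence 2) → 0 H
  atom 10: C, bond orders sum to 2 (valence 4) → 2 H
  atom 11: C, bond orders sum to 2 (valence 4) → 2 H
  atom 12: F (halogen, monovalent) → 0 H
Totals → C:9, H:17, F:1, O:2.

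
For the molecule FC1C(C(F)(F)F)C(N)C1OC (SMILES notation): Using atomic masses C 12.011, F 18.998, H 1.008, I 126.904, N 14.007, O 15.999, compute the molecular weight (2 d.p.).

First, the molecular formula is C6H9F4NO (counting implicit H from valence).
  C: 6 × 12.011 = 72.066
  F: 4 × 18.998 = 75.992
  H: 9 × 1.008 = 9.072
  N: 1 × 14.007 = 14.007
  O: 1 × 15.999 = 15.999
Sum: 6×12.011 + 4×18.998 + 9×1.008 + 1×14.007 + 1×15.999 = 187.136 → 187.14 g/mol.

187.14 g/mol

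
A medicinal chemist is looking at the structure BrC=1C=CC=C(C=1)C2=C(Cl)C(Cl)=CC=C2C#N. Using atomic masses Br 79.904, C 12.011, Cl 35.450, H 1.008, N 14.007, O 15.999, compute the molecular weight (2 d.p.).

First, the molecular formula is C13H6BrCl2N (counting implicit H from valence).
  Br: 1 × 79.904 = 79.904
  C: 13 × 12.011 = 156.143
  Cl: 2 × 35.450 = 70.900
  H: 6 × 1.008 = 6.048
  N: 1 × 14.007 = 14.007
Sum: 1×79.904 + 13×12.011 + 2×35.450 + 6×1.008 + 1×14.007 = 327.002 → 327.00 g/mol.

327.00 g/mol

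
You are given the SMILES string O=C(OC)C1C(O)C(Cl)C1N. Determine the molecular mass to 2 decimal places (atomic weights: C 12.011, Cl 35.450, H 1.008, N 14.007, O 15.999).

First, the molecular formula is C6H10ClNO3 (counting implicit H from valence).
  C: 6 × 12.011 = 72.066
  Cl: 1 × 35.450 = 35.450
  H: 10 × 1.008 = 10.080
  N: 1 × 14.007 = 14.007
  O: 3 × 15.999 = 47.997
Sum: 6×12.011 + 1×35.450 + 10×1.008 + 1×14.007 + 3×15.999 = 179.600 → 179.60 g/mol.

179.60 g/mol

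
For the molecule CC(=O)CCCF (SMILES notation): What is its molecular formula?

C5H9FO

Walk through each heavy atom and fill implicit hydrogens from standard valence (C 4, N 3, O 2, S 2, halogen 1):
  atom 1: C, bond orders sum to 1 (valence 4) → 3 H
  atom 2: C, bond orders sum to 4 (valence 4) → 0 H
  atom 3: O, bond orders sum to 2 (valence 2) → 0 H
  atom 4: C, bond orders sum to 2 (valence 4) → 2 H
  atom 5: C, bond orders sum to 2 (valence 4) → 2 H
  atom 6: C, bond orders sum to 2 (valence 4) → 2 H
  atom 7: F (halogen, monovalent) → 0 H
Totals → C:5, H:9, F:1, O:1.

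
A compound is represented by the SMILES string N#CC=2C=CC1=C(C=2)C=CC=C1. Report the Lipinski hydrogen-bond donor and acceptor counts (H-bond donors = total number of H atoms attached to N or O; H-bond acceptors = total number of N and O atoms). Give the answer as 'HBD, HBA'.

Donors: find every N or O and count the H atoms it carries.
  atom 1 (N): bond orders sum to 3 → 0 H
Lipinski HBD = 0.
Acceptors: N atoms = 1, O atoms = 0 → HBA = 1.

0, 1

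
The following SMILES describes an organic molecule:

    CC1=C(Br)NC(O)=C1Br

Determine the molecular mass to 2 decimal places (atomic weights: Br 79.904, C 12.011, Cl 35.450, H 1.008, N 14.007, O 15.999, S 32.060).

First, the molecular formula is C5H5Br2NO (counting implicit H from valence).
  Br: 2 × 79.904 = 159.808
  C: 5 × 12.011 = 60.055
  H: 5 × 1.008 = 5.040
  N: 1 × 14.007 = 14.007
  O: 1 × 15.999 = 15.999
Sum: 2×79.904 + 5×12.011 + 5×1.008 + 1×14.007 + 1×15.999 = 254.909 → 254.91 g/mol.

254.91 g/mol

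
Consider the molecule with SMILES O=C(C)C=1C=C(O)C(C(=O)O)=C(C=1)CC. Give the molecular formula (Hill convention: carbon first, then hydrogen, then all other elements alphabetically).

Walk through each heavy atom and fill implicit hydrogens from standard valence (C 4, N 3, O 2, S 2, halogen 1):
  atom 1: O, bond orders sum to 2 (valence 2) → 0 H
  atom 2: C, bond orders sum to 4 (valence 4) → 0 H
  atom 3: C, bond orders sum to 1 (valence 4) → 3 H
  atom 4: C, bond orders sum to 4 (valence 4) → 0 H
  atom 5: C, bond orders sum to 3 (valence 4) → 1 H
  atom 6: C, bond orders sum to 4 (valence 4) → 0 H
  atom 7: O, bond orders sum to 1 (valence 2) → 1 H
  atom 8: C, bond orders sum to 4 (valence 4) → 0 H
  atom 9: C, bond orders sum to 4 (valence 4) → 0 H
  atom 10: O, bond orders sum to 2 (valence 2) → 0 H
  atom 11: O, bond orders sum to 1 (valence 2) → 1 H
  atom 12: C, bond orders sum to 4 (valence 4) → 0 H
  atom 13: C, bond orders sum to 3 (valence 4) → 1 H
  atom 14: C, bond orders sum to 2 (valence 4) → 2 H
  atom 15: C, bond orders sum to 1 (valence 4) → 3 H
Totals → C:11, H:12, O:4.

C11H12O4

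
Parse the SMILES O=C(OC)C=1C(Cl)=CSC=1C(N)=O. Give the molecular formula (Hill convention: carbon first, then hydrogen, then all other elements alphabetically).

C7H6ClNO3S

Walk through each heavy atom and fill implicit hydrogens from standard valence (C 4, N 3, O 2, S 2, halogen 1):
  atom 1: O, bond orders sum to 2 (valence 2) → 0 H
  atom 2: C, bond orders sum to 4 (valence 4) → 0 H
  atom 3: O, bond orders sum to 2 (valence 2) → 0 H
  atom 4: C, bond orders sum to 1 (valence 4) → 3 H
  atom 5: C, bond orders sum to 4 (valence 4) → 0 H
  atom 6: C, bond orders sum to 4 (valence 4) → 0 H
  atom 7: Cl (halogen, monovalent) → 0 H
  atom 8: C, bond orders sum to 3 (valence 4) → 1 H
  atom 9: S, bond orders sum to 2 (valence 2) → 0 H
  atom 10: C, bond orders sum to 4 (valence 4) → 0 H
  atom 11: C, bond orders sum to 4 (valence 4) → 0 H
  atom 12: N, bond orders sum to 1 (valence 3) → 2 H
  atom 13: O, bond orders sum to 2 (valence 2) → 0 H
Totals → C:7, H:6, Cl:1, N:1, O:3, S:1.
In Hill order: C7H6ClNO3S.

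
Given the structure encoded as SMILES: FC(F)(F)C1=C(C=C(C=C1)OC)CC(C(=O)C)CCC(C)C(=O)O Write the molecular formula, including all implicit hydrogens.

Walk through each heavy atom and fill implicit hydrogens from standard valence (C 4, N 3, O 2, S 2, halogen 1):
  atom 1: F (halogen, monovalent) → 0 H
  atom 2: C, bond orders sum to 4 (valence 4) → 0 H
  atom 3: F (halogen, monovalent) → 0 H
  atom 4: F (halogen, monovalent) → 0 H
  atom 5: C, bond orders sum to 4 (valence 4) → 0 H
  atom 6: C, bond orders sum to 4 (valence 4) → 0 H
  atom 7: C, bond orders sum to 3 (valence 4) → 1 H
  atom 8: C, bond orders sum to 4 (valence 4) → 0 H
  atom 9: C, bond orders sum to 3 (valence 4) → 1 H
  atom 10: C, bond orders sum to 3 (valence 4) → 1 H
  atom 11: O, bond orders sum to 2 (valence 2) → 0 H
  atom 12: C, bond orders sum to 1 (valence 4) → 3 H
  atom 13: C, bond orders sum to 2 (valence 4) → 2 H
  atom 14: C, bond orders sum to 3 (valence 4) → 1 H
  atom 15: C, bond orders sum to 4 (valence 4) → 0 H
  atom 16: O, bond orders sum to 2 (valence 2) → 0 H
  atom 17: C, bond orders sum to 1 (valence 4) → 3 H
  atom 18: C, bond orders sum to 2 (valence 4) → 2 H
  atom 19: C, bond orders sum to 2 (valence 4) → 2 H
  atom 20: C, bond orders sum to 3 (valence 4) → 1 H
  atom 21: C, bond orders sum to 1 (valence 4) → 3 H
  atom 22: C, bond orders sum to 4 (valence 4) → 0 H
  atom 23: O, bond orders sum to 2 (valence 2) → 0 H
  atom 24: O, bond orders sum to 1 (valence 2) → 1 H
Totals → C:17, H:21, F:3, O:4.

C17H21F3O4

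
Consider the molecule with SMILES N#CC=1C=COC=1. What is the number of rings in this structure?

In SMILES, each pair of matching ring-closure digits denotes one ring-closing bond; the number of such bonds equals the number of independent rings.
Ring-closure bonds here: 1.

1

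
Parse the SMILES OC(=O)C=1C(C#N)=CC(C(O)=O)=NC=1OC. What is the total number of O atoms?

Scan the SMILES for O atoms (remember two-letter symbols like Cl and Br are single atoms).
Oxygen count: 5.

5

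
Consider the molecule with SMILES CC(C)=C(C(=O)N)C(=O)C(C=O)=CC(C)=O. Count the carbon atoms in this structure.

11

Count every carbon token in the SMILES (each C, including those in ring-closure positions and inside branches).
Carbon count: 11.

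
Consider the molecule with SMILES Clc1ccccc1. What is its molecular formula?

C6H5Cl

Walk through each heavy atom and fill implicit hydrogens from standard valence (C 4, N 3, O 2, S 2, halogen 1); for lowercase aromatic atoms, an aromatic c carries 1 H when it has two neighbours and 0 H with three, and aromatic n carries 0 H:
  atom 1: Cl (halogen, monovalent) → 0 H
  atom 2: aromatic c, 3 neighbours → 0 H
  atom 3: aromatic c, 2 neighbours → 1 H
  atom 4: aromatic c, 2 neighbours → 1 H
  atom 5: aromatic c, 2 neighbours → 1 H
  atom 6: aromatic c, 2 neighbours → 1 H
  atom 7: aromatic c, 2 neighbours → 1 H
Totals → C:6, H:5, Cl:1.
In Hill order: C6H5Cl.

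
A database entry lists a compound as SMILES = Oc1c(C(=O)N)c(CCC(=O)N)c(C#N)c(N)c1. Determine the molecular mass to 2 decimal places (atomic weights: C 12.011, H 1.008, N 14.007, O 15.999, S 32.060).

248.24 g/mol

First, the molecular formula is C11H12N4O3 (counting implicit H from valence).
  C: 11 × 12.011 = 132.121
  H: 12 × 1.008 = 12.096
  N: 4 × 14.007 = 56.028
  O: 3 × 15.999 = 47.997
Sum: 11×12.011 + 12×1.008 + 4×14.007 + 3×15.999 = 248.242 → 248.24 g/mol.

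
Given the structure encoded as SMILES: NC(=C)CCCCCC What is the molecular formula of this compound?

Walk through each heavy atom and fill implicit hydrogens from standard valence (C 4, N 3, O 2, S 2, halogen 1):
  atom 1: N, bond orders sum to 1 (valence 3) → 2 H
  atom 2: C, bond orders sum to 4 (valence 4) → 0 H
  atom 3: C, bond orders sum to 2 (valence 4) → 2 H
  atom 4: C, bond orders sum to 2 (valence 4) → 2 H
  atom 5: C, bond orders sum to 2 (valence 4) → 2 H
  atom 6: C, bond orders sum to 2 (valence 4) → 2 H
  atom 7: C, bond orders sum to 2 (valence 4) → 2 H
  atom 8: C, bond orders sum to 2 (valence 4) → 2 H
  atom 9: C, bond orders sum to 1 (valence 4) → 3 H
Totals → C:8, H:17, N:1.

C8H17N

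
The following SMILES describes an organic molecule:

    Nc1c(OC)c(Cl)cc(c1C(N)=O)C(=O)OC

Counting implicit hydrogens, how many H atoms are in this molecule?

Walk through each heavy atom and fill implicit hydrogens from standard valence (C 4, N 3, O 2, S 2, halogen 1); for lowercase aromatic atoms, an aromatic c carries 1 H when it has two neighbours and 0 H with three, and aromatic n carries 0 H:
  atom 1: N, bond orders sum to 1 (valence 3) → 2 H
  atom 2: aromatic c, 3 neighbours → 0 H
  atom 3: aromatic c, 3 neighbours → 0 H
  atom 4: O, bond orders sum to 2 (valence 2) → 0 H
  atom 5: C, bond orders sum to 1 (valence 4) → 3 H
  atom 6: aromatic c, 3 neighbours → 0 H
  atom 7: Cl (halogen, monovalent) → 0 H
  atom 8: aromatic c, 2 neighbours → 1 H
  atom 9: aromatic c, 3 neighbours → 0 H
  atom 10: aromatic c, 3 neighbours → 0 H
  atom 11: C, bond orders sum to 4 (valence 4) → 0 H
  atom 12: N, bond orders sum to 1 (valence 3) → 2 H
  atom 13: O, bond orders sum to 2 (valence 2) → 0 H
  atom 14: C, bond orders sum to 4 (valence 4) → 0 H
  atom 15: O, bond orders sum to 2 (valence 2) → 0 H
  atom 16: O, bond orders sum to 2 (valence 2) → 0 H
  atom 17: C, bond orders sum to 1 (valence 4) → 3 H
Total hydrogens: 11.

11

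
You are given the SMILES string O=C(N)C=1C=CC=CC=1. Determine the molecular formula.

C7H7NO

Walk through each heavy atom and fill implicit hydrogens from standard valence (C 4, N 3, O 2, S 2, halogen 1):
  atom 1: O, bond orders sum to 2 (valence 2) → 0 H
  atom 2: C, bond orders sum to 4 (valence 4) → 0 H
  atom 3: N, bond orders sum to 1 (valence 3) → 2 H
  atom 4: C, bond orders sum to 4 (valence 4) → 0 H
  atom 5: C, bond orders sum to 3 (valence 4) → 1 H
  atom 6: C, bond orders sum to 3 (valence 4) → 1 H
  atom 7: C, bond orders sum to 3 (valence 4) → 1 H
  atom 8: C, bond orders sum to 3 (valence 4) → 1 H
  atom 9: C, bond orders sum to 3 (valence 4) → 1 H
Totals → C:7, H:7, N:1, O:1.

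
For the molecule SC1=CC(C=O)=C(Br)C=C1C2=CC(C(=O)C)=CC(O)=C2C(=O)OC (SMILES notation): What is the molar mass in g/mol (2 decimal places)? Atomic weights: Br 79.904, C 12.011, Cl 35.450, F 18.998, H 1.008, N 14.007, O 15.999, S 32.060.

First, the molecular formula is C17H13BrO5S (counting implicit H from valence).
  Br: 1 × 79.904 = 79.904
  C: 17 × 12.011 = 204.187
  H: 13 × 1.008 = 13.104
  O: 5 × 15.999 = 79.995
  S: 1 × 32.060 = 32.060
Sum: 1×79.904 + 17×12.011 + 13×1.008 + 5×15.999 + 1×32.060 = 409.250 → 409.25 g/mol.

409.25 g/mol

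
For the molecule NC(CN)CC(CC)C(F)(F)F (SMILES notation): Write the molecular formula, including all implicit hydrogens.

C7H15F3N2

Walk through each heavy atom and fill implicit hydrogens from standard valence (C 4, N 3, O 2, S 2, halogen 1):
  atom 1: N, bond orders sum to 1 (valence 3) → 2 H
  atom 2: C, bond orders sum to 3 (valence 4) → 1 H
  atom 3: C, bond orders sum to 2 (valence 4) → 2 H
  atom 4: N, bond orders sum to 1 (valence 3) → 2 H
  atom 5: C, bond orders sum to 2 (valence 4) → 2 H
  atom 6: C, bond orders sum to 3 (valence 4) → 1 H
  atom 7: C, bond orders sum to 2 (valence 4) → 2 H
  atom 8: C, bond orders sum to 1 (valence 4) → 3 H
  atom 9: C, bond orders sum to 4 (valence 4) → 0 H
  atom 10: F (halogen, monovalent) → 0 H
  atom 11: F (halogen, monovalent) → 0 H
  atom 12: F (halogen, monovalent) → 0 H
Totals → C:7, H:15, F:3, N:2.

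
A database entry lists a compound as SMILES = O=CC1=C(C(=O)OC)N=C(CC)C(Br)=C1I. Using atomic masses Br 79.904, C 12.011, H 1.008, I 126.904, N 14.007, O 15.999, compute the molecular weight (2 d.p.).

First, the molecular formula is C10H9BrINO3 (counting implicit H from valence).
  Br: 1 × 79.904 = 79.904
  C: 10 × 12.011 = 120.110
  H: 9 × 1.008 = 9.072
  I: 1 × 126.904 = 126.904
  N: 1 × 14.007 = 14.007
  O: 3 × 15.999 = 47.997
Sum: 1×79.904 + 10×12.011 + 9×1.008 + 1×126.904 + 1×14.007 + 3×15.999 = 397.994 → 397.99 g/mol.

397.99 g/mol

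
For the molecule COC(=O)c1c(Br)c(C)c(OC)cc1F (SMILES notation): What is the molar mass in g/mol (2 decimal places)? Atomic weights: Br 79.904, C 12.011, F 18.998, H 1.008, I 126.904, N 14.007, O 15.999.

First, the molecular formula is C10H10BrFO3 (counting implicit H from valence).
  Br: 1 × 79.904 = 79.904
  C: 10 × 12.011 = 120.110
  F: 1 × 18.998 = 18.998
  H: 10 × 1.008 = 10.080
  O: 3 × 15.999 = 47.997
Sum: 1×79.904 + 10×12.011 + 1×18.998 + 10×1.008 + 3×15.999 = 277.089 → 277.09 g/mol.

277.09 g/mol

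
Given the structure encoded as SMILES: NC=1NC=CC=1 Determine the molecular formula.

C4H6N2

Walk through each heavy atom and fill implicit hydrogens from standard valence (C 4, N 3, O 2, S 2, halogen 1):
  atom 1: N, bond orders sum to 1 (valence 3) → 2 H
  atom 2: C, bond orders sum to 4 (valence 4) → 0 H
  atom 3: N, bond orders sum to 2 (valence 3) → 1 H
  atom 4: C, bond orders sum to 3 (valence 4) → 1 H
  atom 5: C, bond orders sum to 3 (valence 4) → 1 H
  atom 6: C, bond orders sum to 3 (valence 4) → 1 H
Totals → C:4, H:6, N:2.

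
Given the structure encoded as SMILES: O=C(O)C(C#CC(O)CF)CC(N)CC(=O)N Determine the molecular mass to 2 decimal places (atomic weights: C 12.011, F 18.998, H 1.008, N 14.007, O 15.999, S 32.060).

First, the molecular formula is C10H15FN2O4 (counting implicit H from valence).
  C: 10 × 12.011 = 120.110
  F: 1 × 18.998 = 18.998
  H: 15 × 1.008 = 15.120
  N: 2 × 14.007 = 28.014
  O: 4 × 15.999 = 63.996
Sum: 10×12.011 + 1×18.998 + 15×1.008 + 2×14.007 + 4×15.999 = 246.238 → 246.24 g/mol.

246.24 g/mol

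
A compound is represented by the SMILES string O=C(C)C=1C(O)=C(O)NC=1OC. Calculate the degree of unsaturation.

Molecular formula: C7H9NO4.
DoU = (2C + 2 + N − H − X) / 2, where X is the halogen count and O/S are ignored.
    = (2·7 + 2 + 1 − 9 − 0) / 2 = 8 / 2 = 4.

4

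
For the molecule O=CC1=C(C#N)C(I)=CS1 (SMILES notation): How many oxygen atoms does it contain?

Scan the SMILES for O atoms (remember two-letter symbols like Cl and Br are single atoms).
Oxygen count: 1.

1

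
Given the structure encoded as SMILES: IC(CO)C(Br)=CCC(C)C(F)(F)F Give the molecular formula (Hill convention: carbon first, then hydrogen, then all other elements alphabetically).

C8H11BrF3IO

Walk through each heavy atom and fill implicit hydrogens from standard valence (C 4, N 3, O 2, S 2, halogen 1):
  atom 1: I (halogen, monovalent) → 0 H
  atom 2: C, bond orders sum to 3 (valence 4) → 1 H
  atom 3: C, bond orders sum to 2 (valence 4) → 2 H
  atom 4: O, bond orders sum to 1 (valence 2) → 1 H
  atom 5: C, bond orders sum to 4 (valence 4) → 0 H
  atom 6: Br (halogen, monovalent) → 0 H
  atom 7: C, bond orders sum to 3 (valence 4) → 1 H
  atom 8: C, bond orders sum to 2 (valence 4) → 2 H
  atom 9: C, bond orders sum to 3 (valence 4) → 1 H
  atom 10: C, bond orders sum to 1 (valence 4) → 3 H
  atom 11: C, bond orders sum to 4 (valence 4) → 0 H
  atom 12: F (halogen, monovalent) → 0 H
  atom 13: F (halogen, monovalent) → 0 H
  atom 14: F (halogen, monovalent) → 0 H
Totals → C:8, H:11, Br:1, F:3, I:1, O:1.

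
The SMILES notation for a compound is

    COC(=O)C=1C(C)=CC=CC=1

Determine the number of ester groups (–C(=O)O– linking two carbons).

1

The ester motif appears at heavy-atom position 3 in the SMILES.
Ester count: 1.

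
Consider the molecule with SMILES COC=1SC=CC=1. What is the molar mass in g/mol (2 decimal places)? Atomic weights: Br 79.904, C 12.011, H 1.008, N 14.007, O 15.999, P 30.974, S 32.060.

114.16 g/mol

First, the molecular formula is C5H6OS (counting implicit H from valence).
  C: 5 × 12.011 = 60.055
  H: 6 × 1.008 = 6.048
  O: 1 × 15.999 = 15.999
  S: 1 × 32.060 = 32.060
Sum: 5×12.011 + 6×1.008 + 1×15.999 + 1×32.060 = 114.162 → 114.16 g/mol.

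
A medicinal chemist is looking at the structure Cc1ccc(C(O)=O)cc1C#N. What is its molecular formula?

C9H7NO2

Walk through each heavy atom and fill implicit hydrogens from standard valence (C 4, N 3, O 2, S 2, halogen 1); for lowercase aromatic atoms, an aromatic c carries 1 H when it has two neighbours and 0 H with three, and aromatic n carries 0 H:
  atom 1: C, bond orders sum to 1 (valence 4) → 3 H
  atom 2: aromatic c, 3 neighbours → 0 H
  atom 3: aromatic c, 2 neighbours → 1 H
  atom 4: aromatic c, 2 neighbours → 1 H
  atom 5: aromatic c, 3 neighbours → 0 H
  atom 6: C, bond orders sum to 4 (valence 4) → 0 H
  atom 7: O, bond orders sum to 1 (valence 2) → 1 H
  atom 8: O, bond orders sum to 2 (valence 2) → 0 H
  atom 9: aromatic c, 2 neighbours → 1 H
  atom 10: aromatic c, 3 neighbours → 0 H
  atom 11: C, bond orders sum to 4 (valence 4) → 0 H
  atom 12: N, bond orders sum to 3 (valence 3) → 0 H
Totals → C:9, H:7, N:1, O:2.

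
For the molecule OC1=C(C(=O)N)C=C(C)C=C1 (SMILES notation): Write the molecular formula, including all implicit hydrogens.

C8H9NO2

Walk through each heavy atom and fill implicit hydrogens from standard valence (C 4, N 3, O 2, S 2, halogen 1):
  atom 1: O, bond orders sum to 1 (valence 2) → 1 H
  atom 2: C, bond orders sum to 4 (valence 4) → 0 H
  atom 3: C, bond orders sum to 4 (valence 4) → 0 H
  atom 4: C, bond orders sum to 4 (valence 4) → 0 H
  atom 5: O, bond orders sum to 2 (valence 2) → 0 H
  atom 6: N, bond orders sum to 1 (valence 3) → 2 H
  atom 7: C, bond orders sum to 3 (valence 4) → 1 H
  atom 8: C, bond orders sum to 4 (valence 4) → 0 H
  atom 9: C, bond orders sum to 1 (valence 4) → 3 H
  atom 10: C, bond orders sum to 3 (valence 4) → 1 H
  atom 11: C, bond orders sum to 3 (valence 4) → 1 H
Totals → C:8, H:9, N:1, O:2.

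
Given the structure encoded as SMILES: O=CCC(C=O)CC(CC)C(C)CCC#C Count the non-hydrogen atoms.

Every atom symbol written in the SMILES (organic subset) is one heavy atom; implicit H are not written.
Heavy atoms by element → C:14, O:2.
Total: 16.

16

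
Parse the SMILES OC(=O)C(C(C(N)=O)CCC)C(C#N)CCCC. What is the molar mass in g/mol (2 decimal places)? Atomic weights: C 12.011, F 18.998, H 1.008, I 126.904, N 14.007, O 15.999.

254.33 g/mol

First, the molecular formula is C13H22N2O3 (counting implicit H from valence).
  C: 13 × 12.011 = 156.143
  H: 22 × 1.008 = 22.176
  N: 2 × 14.007 = 28.014
  O: 3 × 15.999 = 47.997
Sum: 13×12.011 + 22×1.008 + 2×14.007 + 3×15.999 = 254.330 → 254.33 g/mol.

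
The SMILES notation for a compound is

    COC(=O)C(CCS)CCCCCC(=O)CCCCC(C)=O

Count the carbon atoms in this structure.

Count every carbon token in the SMILES (each C, including those in ring-closure positions and inside branches).
Carbon count: 17.

17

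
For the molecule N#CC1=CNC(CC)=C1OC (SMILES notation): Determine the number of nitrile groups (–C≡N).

The nitrile motif appears at heavy-atom position 2 in the SMILES.
Other groups present: 1 ether.
Nitrile count: 1.

1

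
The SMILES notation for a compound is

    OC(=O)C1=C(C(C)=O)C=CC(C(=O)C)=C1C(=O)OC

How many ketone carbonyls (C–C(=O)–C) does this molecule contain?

The ketone motif appears at heavy-atom positions 6, 12 in the SMILES.
Other groups present: 1 carboxylic acid, 1 ester.
Ketone count: 2.

2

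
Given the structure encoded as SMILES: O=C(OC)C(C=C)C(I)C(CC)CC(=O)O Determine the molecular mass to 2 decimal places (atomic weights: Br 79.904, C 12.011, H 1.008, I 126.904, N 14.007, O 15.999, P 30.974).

First, the molecular formula is C11H17IO4 (counting implicit H from valence).
  C: 11 × 12.011 = 132.121
  H: 17 × 1.008 = 17.136
  I: 1 × 126.904 = 126.904
  O: 4 × 15.999 = 63.996
Sum: 11×12.011 + 17×1.008 + 1×126.904 + 4×15.999 = 340.157 → 340.16 g/mol.

340.16 g/mol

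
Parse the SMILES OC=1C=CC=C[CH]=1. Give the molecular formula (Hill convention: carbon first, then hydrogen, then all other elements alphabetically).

Walk through each heavy atom and fill implicit hydrogens from standard valence (C 4, N 3, O 2, S 2, halogen 1):
  atom 1: O, bond orders sum to 1 (valence 2) → 1 H
  atom 2: C, bond orders sum to 4 (valence 4) → 0 H
  atom 3: C, bond orders sum to 3 (valence 4) → 1 H
  atom 4: C, bond orders sum to 3 (valence 4) → 1 H
  atom 5: C, bond orders sum to 3 (valence 4) → 1 H
  atom 6: C, bond orders sum to 3 (valence 4) → 1 H
  atom 7: C with explicit H count 1
Totals → C:6, H:6, O:1.

C6H6O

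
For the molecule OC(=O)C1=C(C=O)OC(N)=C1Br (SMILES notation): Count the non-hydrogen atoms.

Every atom symbol written in the SMILES (organic subset) is one heavy atom; implicit H are not written.
Heavy atoms by element → Br:1, C:6, N:1, O:4.
Total: 12.

12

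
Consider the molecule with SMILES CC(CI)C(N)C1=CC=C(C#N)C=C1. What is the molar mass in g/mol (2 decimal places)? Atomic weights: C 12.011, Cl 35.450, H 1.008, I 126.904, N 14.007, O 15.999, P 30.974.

300.14 g/mol

First, the molecular formula is C11H13IN2 (counting implicit H from valence).
  C: 11 × 12.011 = 132.121
  H: 13 × 1.008 = 13.104
  I: 1 × 126.904 = 126.904
  N: 2 × 14.007 = 28.014
Sum: 11×12.011 + 13×1.008 + 1×126.904 + 2×14.007 = 300.143 → 300.14 g/mol.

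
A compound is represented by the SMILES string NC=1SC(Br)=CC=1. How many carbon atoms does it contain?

Count every carbon token in the SMILES (each C, including those in ring-closure positions and inside branches).
Carbon count: 4.

4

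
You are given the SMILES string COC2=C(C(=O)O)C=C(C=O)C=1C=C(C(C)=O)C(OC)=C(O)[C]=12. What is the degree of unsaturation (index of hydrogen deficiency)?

10

Molecular formula: C16H14O7.
DoU = (2C + 2 + N − H − X) / 2, where X is the halogen count and O/S are ignored.
    = (2·16 + 2 + 0 − 14 − 0) / 2 = 20 / 2 = 10.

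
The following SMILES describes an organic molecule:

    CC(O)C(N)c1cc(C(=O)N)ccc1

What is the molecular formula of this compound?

C10H14N2O2

Walk through each heavy atom and fill implicit hydrogens from standard valence (C 4, N 3, O 2, S 2, halogen 1); for lowercase aromatic atoms, an aromatic c carries 1 H when it has two neighbours and 0 H with three, and aromatic n carries 0 H:
  atom 1: C, bond orders sum to 1 (valence 4) → 3 H
  atom 2: C, bond orders sum to 3 (valence 4) → 1 H
  atom 3: O, bond orders sum to 1 (valence 2) → 1 H
  atom 4: C, bond orders sum to 3 (valence 4) → 1 H
  atom 5: N, bond orders sum to 1 (valence 3) → 2 H
  atom 6: aromatic c, 3 neighbours → 0 H
  atom 7: aromatic c, 2 neighbours → 1 H
  atom 8: aromatic c, 3 neighbours → 0 H
  atom 9: C, bond orders sum to 4 (valence 4) → 0 H
  atom 10: O, bond orders sum to 2 (valence 2) → 0 H
  atom 11: N, bond orders sum to 1 (valence 3) → 2 H
  atom 12: aromatic c, 2 neighbours → 1 H
  atom 13: aromatic c, 2 neighbours → 1 H
  atom 14: aromatic c, 2 neighbours → 1 H
Totals → C:10, H:14, N:2, O:2.
In Hill order: C10H14N2O2.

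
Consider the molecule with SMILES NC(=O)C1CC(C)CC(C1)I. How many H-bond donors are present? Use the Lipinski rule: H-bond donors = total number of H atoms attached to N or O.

2

Donors: find every N or O and count the H atoms it carries.
  atom 1 (N): bond orders sum to 1 → 2 H
  atom 3 (O): bond orders sum to 2 → 0 H
Lipinski HBD = 2.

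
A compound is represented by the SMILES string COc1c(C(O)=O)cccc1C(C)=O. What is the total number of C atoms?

10

Count every carbon token in the SMILES (each C, including those in ring-closure positions and inside branches).
Carbon count: 10.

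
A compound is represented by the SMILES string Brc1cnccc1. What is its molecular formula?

Walk through each heavy atom and fill implicit hydrogens from standard valence (C 4, N 3, O 2, S 2, halogen 1); for lowercase aromatic atoms, an aromatic c carries 1 H when it has two neighbours and 0 H with three, and aromatic n carries 0 H:
  atom 1: Br (halogen, monovalent) → 0 H
  atom 2: aromatic c, 3 neighbours → 0 H
  atom 3: aromatic c, 2 neighbours → 1 H
  atom 4: aromatic n, 2 neighbours → 0 H
  atom 5: aromatic c, 2 neighbours → 1 H
  atom 6: aromatic c, 2 neighbours → 1 H
  atom 7: aromatic c, 2 neighbours → 1 H
Totals → C:5, H:4, Br:1, N:1.

C5H4BrN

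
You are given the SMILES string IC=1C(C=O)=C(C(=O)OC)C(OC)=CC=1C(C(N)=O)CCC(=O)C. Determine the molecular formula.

C16H18INO6

Walk through each heavy atom and fill implicit hydrogens from standard valence (C 4, N 3, O 2, S 2, halogen 1):
  atom 1: I (halogen, monovalent) → 0 H
  atom 2: C, bond orders sum to 4 (valence 4) → 0 H
  atom 3: C, bond orders sum to 4 (valence 4) → 0 H
  atom 4: C, bond orders sum to 3 (valence 4) → 1 H
  atom 5: O, bond orders sum to 2 (valence 2) → 0 H
  atom 6: C, bond orders sum to 4 (valence 4) → 0 H
  atom 7: C, bond orders sum to 4 (valence 4) → 0 H
  atom 8: O, bond orders sum to 2 (valence 2) → 0 H
  atom 9: O, bond orders sum to 2 (valence 2) → 0 H
  atom 10: C, bond orders sum to 1 (valence 4) → 3 H
  atom 11: C, bond orders sum to 4 (valence 4) → 0 H
  atom 12: O, bond orders sum to 2 (valence 2) → 0 H
  atom 13: C, bond orders sum to 1 (valence 4) → 3 H
  atom 14: C, bond orders sum to 3 (valence 4) → 1 H
  atom 15: C, bond orders sum to 4 (valence 4) → 0 H
  atom 16: C, bond orders sum to 3 (valence 4) → 1 H
  atom 17: C, bond orders sum to 4 (valence 4) → 0 H
  atom 18: N, bond orders sum to 1 (valence 3) → 2 H
  atom 19: O, bond orders sum to 2 (valence 2) → 0 H
  atom 20: C, bond orders sum to 2 (valence 4) → 2 H
  atom 21: C, bond orders sum to 2 (valence 4) → 2 H
  atom 22: C, bond orders sum to 4 (valence 4) → 0 H
  atom 23: O, bond orders sum to 2 (valence 2) → 0 H
  atom 24: C, bond orders sum to 1 (valence 4) → 3 H
Totals → C:16, H:18, I:1, N:1, O:6.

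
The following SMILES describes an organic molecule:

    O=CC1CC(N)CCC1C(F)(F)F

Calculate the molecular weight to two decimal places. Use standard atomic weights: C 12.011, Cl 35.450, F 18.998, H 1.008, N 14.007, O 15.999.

First, the molecular formula is C8H12F3NO (counting implicit H from valence).
  C: 8 × 12.011 = 96.088
  F: 3 × 18.998 = 56.994
  H: 12 × 1.008 = 12.096
  N: 1 × 14.007 = 14.007
  O: 1 × 15.999 = 15.999
Sum: 8×12.011 + 3×18.998 + 12×1.008 + 1×14.007 + 1×15.999 = 195.184 → 195.18 g/mol.

195.18 g/mol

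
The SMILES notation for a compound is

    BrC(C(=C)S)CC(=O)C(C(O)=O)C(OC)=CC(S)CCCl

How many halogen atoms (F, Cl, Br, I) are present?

Halogen atoms appear at heavy-atom positions 1, 21 (1×Br, 1×Cl).
Other groups present: 2 alkene, 1 carboxylic acid, 1 ether, 1 ketone, 2 thiol.
Halogen count: 2.

2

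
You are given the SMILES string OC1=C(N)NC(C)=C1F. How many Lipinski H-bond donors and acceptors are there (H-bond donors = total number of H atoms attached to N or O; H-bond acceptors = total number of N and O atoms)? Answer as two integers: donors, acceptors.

4, 3

Donors: find every N or O and count the H atoms it carries.
  atom 1 (O): bond orders sum to 1 → 1 H
  atom 4 (N): bond orders sum to 1 → 2 H
  atom 5 (N): bond orders sum to 2 → 1 H
Lipinski HBD = 4.
Acceptors: N atoms = 2, O atoms = 1 → HBA = 3.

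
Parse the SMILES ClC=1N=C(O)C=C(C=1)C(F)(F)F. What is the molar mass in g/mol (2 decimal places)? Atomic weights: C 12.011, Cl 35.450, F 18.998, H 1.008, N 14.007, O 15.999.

First, the molecular formula is C6H3ClF3NO (counting implicit H from valence).
  C: 6 × 12.011 = 72.066
  Cl: 1 × 35.450 = 35.450
  F: 3 × 18.998 = 56.994
  H: 3 × 1.008 = 3.024
  N: 1 × 14.007 = 14.007
  O: 1 × 15.999 = 15.999
Sum: 6×12.011 + 1×35.450 + 3×18.998 + 3×1.008 + 1×14.007 + 1×15.999 = 197.540 → 197.54 g/mol.

197.54 g/mol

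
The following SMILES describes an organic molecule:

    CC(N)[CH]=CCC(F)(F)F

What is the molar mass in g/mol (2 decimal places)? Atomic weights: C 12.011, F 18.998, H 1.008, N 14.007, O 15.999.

153.15 g/mol

First, the molecular formula is C6H10F3N (counting implicit H from valence).
  C: 6 × 12.011 = 72.066
  F: 3 × 18.998 = 56.994
  H: 10 × 1.008 = 10.080
  N: 1 × 14.007 = 14.007
Sum: 6×12.011 + 3×18.998 + 10×1.008 + 1×14.007 = 153.147 → 153.15 g/mol.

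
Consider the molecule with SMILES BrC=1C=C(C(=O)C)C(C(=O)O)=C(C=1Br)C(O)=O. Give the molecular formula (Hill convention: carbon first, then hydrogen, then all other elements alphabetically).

Walk through each heavy atom and fill implicit hydrogens from standard valence (C 4, N 3, O 2, S 2, halogen 1):
  atom 1: Br (halogen, monovalent) → 0 H
  atom 2: C, bond orders sum to 4 (valence 4) → 0 H
  atom 3: C, bond orders sum to 3 (valence 4) → 1 H
  atom 4: C, bond orders sum to 4 (valence 4) → 0 H
  atom 5: C, bond orders sum to 4 (valence 4) → 0 H
  atom 6: O, bond orders sum to 2 (valence 2) → 0 H
  atom 7: C, bond orders sum to 1 (valence 4) → 3 H
  atom 8: C, bond orders sum to 4 (valence 4) → 0 H
  atom 9: C, bond orders sum to 4 (valence 4) → 0 H
  atom 10: O, bond orders sum to 2 (valence 2) → 0 H
  atom 11: O, bond orders sum to 1 (valence 2) → 1 H
  atom 12: C, bond orders sum to 4 (valence 4) → 0 H
  atom 13: C, bond orders sum to 4 (valence 4) → 0 H
  atom 14: Br (halogen, monovalent) → 0 H
  atom 15: C, bond orders sum to 4 (valence 4) → 0 H
  atom 16: O, bond orders sum to 1 (valence 2) → 1 H
  atom 17: O, bond orders sum to 2 (valence 2) → 0 H
Totals → C:10, H:6, Br:2, O:5.

C10H6Br2O5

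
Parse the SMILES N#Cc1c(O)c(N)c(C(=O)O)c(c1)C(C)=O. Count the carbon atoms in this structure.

10

Count every carbon token in the SMILES (each C, including those in ring-closure positions and inside branches).
Carbon count: 10.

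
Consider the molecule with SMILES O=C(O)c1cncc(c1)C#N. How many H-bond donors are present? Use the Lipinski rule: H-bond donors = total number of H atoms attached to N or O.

1

Donors: find every N or O and count the H atoms it carries.
  atom 1 (O): bond orders sum to 2 → 0 H
  atom 3 (O): bond orders sum to 1 → 1 H
  atom 6 (N): bond orders sum to 3 → 0 H
  atom 11 (N): bond orders sum to 3 → 0 H
Lipinski HBD = 1.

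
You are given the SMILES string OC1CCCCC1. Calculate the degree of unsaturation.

1

Molecular formula: C6H12O.
DoU = (2C + 2 + N − H − X) / 2, where X is the halogen count and O/S are ignored.
    = (2·6 + 2 + 0 − 12 − 0) / 2 = 2 / 2 = 1.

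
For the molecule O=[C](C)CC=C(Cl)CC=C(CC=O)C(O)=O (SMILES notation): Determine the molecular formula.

Walk through each heavy atom and fill implicit hydrogens from standard valence (C 4, N 3, O 2, S 2, halogen 1):
  atom 1: O, bond orders sum to 2 (valence 2) → 0 H
  atom 2: C with explicit H count 0
  atom 3: C, bond orders sum to 1 (valence 4) → 3 H
  atom 4: C, bond orders sum to 2 (valence 4) → 2 H
  atom 5: C, bond orders sum to 3 (valence 4) → 1 H
  atom 6: C, bond orders sum to 4 (valence 4) → 0 H
  atom 7: Cl (halogen, monovalent) → 0 H
  atom 8: C, bond orders sum to 2 (valence 4) → 2 H
  atom 9: C, bond orders sum to 3 (valence 4) → 1 H
  atom 10: C, bond orders sum to 4 (valence 4) → 0 H
  atom 11: C, bond orders sum to 2 (valence 4) → 2 H
  atom 12: C, bond orders sum to 3 (valence 4) → 1 H
  atom 13: O, bond orders sum to 2 (valence 2) → 0 H
  atom 14: C, bond orders sum to 4 (valence 4) → 0 H
  atom 15: O, bond orders sum to 1 (valence 2) → 1 H
  atom 16: O, bond orders sum to 2 (valence 2) → 0 H
Totals → C:11, H:13, Cl:1, O:4.

C11H13ClO4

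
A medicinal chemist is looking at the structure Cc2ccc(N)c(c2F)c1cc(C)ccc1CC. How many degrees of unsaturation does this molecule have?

8

Molecular formula: C16H18FN.
DoU = (2C + 2 + N − H − X) / 2, where X is the halogen count and O/S are ignored.
    = (2·16 + 2 + 1 − 18 − 1) / 2 = 16 / 2 = 8.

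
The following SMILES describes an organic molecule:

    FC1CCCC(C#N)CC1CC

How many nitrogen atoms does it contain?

Scan the SMILES for N atoms (remember two-letter symbols like Cl and Br are single atoms).
Nitrogen count: 1.

1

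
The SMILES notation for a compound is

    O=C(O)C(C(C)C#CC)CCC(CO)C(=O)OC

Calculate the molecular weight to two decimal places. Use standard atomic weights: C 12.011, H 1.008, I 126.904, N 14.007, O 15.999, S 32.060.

256.30 g/mol

First, the molecular formula is C13H20O5 (counting implicit H from valence).
  C: 13 × 12.011 = 156.143
  H: 20 × 1.008 = 20.160
  O: 5 × 15.999 = 79.995
Sum: 13×12.011 + 20×1.008 + 5×15.999 = 256.298 → 256.30 g/mol.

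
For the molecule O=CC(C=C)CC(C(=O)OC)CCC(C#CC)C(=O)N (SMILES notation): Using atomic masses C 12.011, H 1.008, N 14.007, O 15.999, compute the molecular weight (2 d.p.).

First, the molecular formula is C15H21NO4 (counting implicit H from valence).
  C: 15 × 12.011 = 180.165
  H: 21 × 1.008 = 21.168
  N: 1 × 14.007 = 14.007
  O: 4 × 15.999 = 63.996
Sum: 15×12.011 + 21×1.008 + 1×14.007 + 4×15.999 = 279.336 → 279.34 g/mol.

279.34 g/mol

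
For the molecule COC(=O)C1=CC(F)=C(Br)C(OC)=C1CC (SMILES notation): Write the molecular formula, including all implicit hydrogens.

C11H12BrFO3

Walk through each heavy atom and fill implicit hydrogens from standard valence (C 4, N 3, O 2, S 2, halogen 1):
  atom 1: C, bond orders sum to 1 (valence 4) → 3 H
  atom 2: O, bond orders sum to 2 (valence 2) → 0 H
  atom 3: C, bond orders sum to 4 (valence 4) → 0 H
  atom 4: O, bond orders sum to 2 (valence 2) → 0 H
  atom 5: C, bond orders sum to 4 (valence 4) → 0 H
  atom 6: C, bond orders sum to 3 (valence 4) → 1 H
  atom 7: C, bond orders sum to 4 (valence 4) → 0 H
  atom 8: F (halogen, monovalent) → 0 H
  atom 9: C, bond orders sum to 4 (valence 4) → 0 H
  atom 10: Br (halogen, monovalent) → 0 H
  atom 11: C, bond orders sum to 4 (valence 4) → 0 H
  atom 12: O, bond orders sum to 2 (valence 2) → 0 H
  atom 13: C, bond orders sum to 1 (valence 4) → 3 H
  atom 14: C, bond orders sum to 4 (valence 4) → 0 H
  atom 15: C, bond orders sum to 2 (valence 4) → 2 H
  atom 16: C, bond orders sum to 1 (valence 4) → 3 H
Totals → C:11, H:12, Br:1, F:1, O:3.
In Hill order: C11H12BrFO3.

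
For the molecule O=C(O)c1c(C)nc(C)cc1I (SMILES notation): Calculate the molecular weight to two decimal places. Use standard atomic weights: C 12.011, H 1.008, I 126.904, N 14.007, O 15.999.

First, the molecular formula is C8H8INO2 (counting implicit H from valence).
  C: 8 × 12.011 = 96.088
  H: 8 × 1.008 = 8.064
  I: 1 × 126.904 = 126.904
  N: 1 × 14.007 = 14.007
  O: 2 × 15.999 = 31.998
Sum: 8×12.011 + 8×1.008 + 1×126.904 + 1×14.007 + 2×15.999 = 277.061 → 277.06 g/mol.

277.06 g/mol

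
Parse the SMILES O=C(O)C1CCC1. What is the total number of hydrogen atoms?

8

Walk through each heavy atom and fill implicit hydrogens from standard valence (C 4, N 3, O 2, S 2, halogen 1):
  atom 1: O, bond orders sum to 2 (valence 2) → 0 H
  atom 2: C, bond orders sum to 4 (valence 4) → 0 H
  atom 3: O, bond orders sum to 1 (valence 2) → 1 H
  atom 4: C, bond orders sum to 3 (valence 4) → 1 H
  atom 5: C, bond orders sum to 2 (valence 4) → 2 H
  atom 6: C, bond orders sum to 2 (valence 4) → 2 H
  atom 7: C, bond orders sum to 2 (valence 4) → 2 H
Total hydrogens: 8.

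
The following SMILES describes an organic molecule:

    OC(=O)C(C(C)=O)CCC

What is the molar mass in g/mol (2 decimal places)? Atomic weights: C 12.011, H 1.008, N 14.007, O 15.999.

First, the molecular formula is C7H12O3 (counting implicit H from valence).
  C: 7 × 12.011 = 84.077
  H: 12 × 1.008 = 12.096
  O: 3 × 15.999 = 47.997
Sum: 7×12.011 + 12×1.008 + 3×15.999 = 144.170 → 144.17 g/mol.

144.17 g/mol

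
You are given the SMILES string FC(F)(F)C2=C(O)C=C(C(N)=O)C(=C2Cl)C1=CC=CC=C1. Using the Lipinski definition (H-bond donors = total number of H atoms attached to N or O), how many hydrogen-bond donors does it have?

Donors: find every N or O and count the H atoms it carries.
  atom 7 (O): bond orders sum to 1 → 1 H
  atom 11 (N): bond orders sum to 1 → 2 H
  atom 12 (O): bond orders sum to 2 → 0 H
Lipinski HBD = 3.

3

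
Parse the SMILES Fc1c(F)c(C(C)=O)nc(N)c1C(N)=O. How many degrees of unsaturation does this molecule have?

6

Molecular formula: C8H7F2N3O2.
DoU = (2C + 2 + N − H − X) / 2, where X is the halogen count and O/S are ignored.
    = (2·8 + 2 + 3 − 7 − 2) / 2 = 12 / 2 = 6.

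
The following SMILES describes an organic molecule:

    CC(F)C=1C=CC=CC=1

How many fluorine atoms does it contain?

1

Scan the SMILES for F atoms (remember two-letter symbols like Cl and Br are single atoms).
Fluorine count: 1.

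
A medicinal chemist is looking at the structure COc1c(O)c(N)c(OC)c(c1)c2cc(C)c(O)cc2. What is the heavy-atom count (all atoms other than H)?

Every atom symbol written in the SMILES (organic subset) is one heavy atom; implicit H are not written.
Heavy atoms by element → C:15, N:1, O:4.
Total: 20.

20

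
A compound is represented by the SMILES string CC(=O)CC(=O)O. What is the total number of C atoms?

4

Count every carbon token in the SMILES (each C, including those in ring-closure positions and inside branches).
Carbon count: 4.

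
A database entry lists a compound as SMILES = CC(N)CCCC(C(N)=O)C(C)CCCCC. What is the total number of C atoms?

Count every carbon token in the SMILES (each C, including those in ring-closure positions and inside branches).
Carbon count: 14.

14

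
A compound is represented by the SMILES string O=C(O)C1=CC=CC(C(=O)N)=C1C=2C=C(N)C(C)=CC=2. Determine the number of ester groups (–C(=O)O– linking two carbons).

Scan the SMILES for the ester motif — none present.
Groups that are present: 1 amide, 1 carboxylic acid, 1 primary amine.

0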